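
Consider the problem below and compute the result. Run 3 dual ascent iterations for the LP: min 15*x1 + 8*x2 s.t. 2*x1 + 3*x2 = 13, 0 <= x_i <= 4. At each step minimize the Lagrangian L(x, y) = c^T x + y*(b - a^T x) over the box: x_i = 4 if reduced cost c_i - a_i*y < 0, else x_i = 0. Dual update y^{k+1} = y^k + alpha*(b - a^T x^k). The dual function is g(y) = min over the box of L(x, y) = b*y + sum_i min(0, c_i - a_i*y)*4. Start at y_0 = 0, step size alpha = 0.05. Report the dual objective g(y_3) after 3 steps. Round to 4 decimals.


Dual ascent for LP: min 15*x1 + 8*x2, 2*x1 + 3*x2 = 13, 0 <= x_i <= 4
Step 1: y^k = 0.0, reduced costs: (15.0, 8.0)
  x^k = (0.0, 0.0), subgradient = b - a^T x = 13.0
  y^{k+1} = 0.0 + 0.05*13.0 = 0.65
Step 2: y^k = 0.65, reduced costs: (13.7, 6.05)
  x^k = (0.0, 0.0), subgradient = b - a^T x = 13.0
  y^{k+1} = 0.65 + 0.05*13.0 = 1.3
Step 3: y^k = 1.3, reduced costs: (12.4, 4.1)
  x^k = (0.0, 0.0), subgradient = b - a^T x = 13.0
  y^{k+1} = 1.3 + 0.05*13.0 = 1.95
Dual objective at y_3 = 1.95: reduced costs (11.1, 2.15), box minimizer x = (0.0, 0.0)
g(y_3) = b*y + (c1 - a1*y)*x1 + (c2 - a2*y)*x2 = 13*1.95 + 11.1*0.0 + 2.15*0.0 = 25.35 + 0.0 + 0.0 = 25.35


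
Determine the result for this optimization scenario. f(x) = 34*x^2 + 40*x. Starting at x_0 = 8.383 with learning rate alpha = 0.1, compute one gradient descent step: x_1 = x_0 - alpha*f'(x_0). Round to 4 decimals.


We compute the gradient at x_0 and apply the update.
f'(x) = 68*x + 40
f'(8.383) = 68*8.383 + 40 = 610.044
x_1 = 8.383 - 0.1*610.044 = -52.6214


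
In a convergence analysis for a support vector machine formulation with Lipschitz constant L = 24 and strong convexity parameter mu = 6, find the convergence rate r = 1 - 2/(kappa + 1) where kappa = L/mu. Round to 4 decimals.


Step 1: Compute the condition number.
kappa = L/mu = 24/6 = 4.0
Step 2: Compute the convergence rate.
r = 1 - 2/(kappa + 1) = 1 - 2*mu/(L + mu) = (L - mu)/(L + mu) = 18/30 = 0.6


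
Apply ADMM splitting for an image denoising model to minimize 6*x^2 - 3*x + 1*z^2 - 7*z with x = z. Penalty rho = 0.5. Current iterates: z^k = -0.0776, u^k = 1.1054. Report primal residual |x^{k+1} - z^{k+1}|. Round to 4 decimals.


ADMM iteration with rho = 0.5, z^k = -0.0776, u^k = 1.1054
Step 1: x-update.
Minimize 6*x^2 - 3*x + (0.5/2)*(x + 0.0776 + 1.1054)^2
FOC: (2*6 + 0.5)*x = 3 + 0.5*(-0.0776 - 1.1054)
x^{k+1} = 0.1927
Step 2: z-update.
Minimize 1*z^2 - 7*z + (0.5/2)*(0.1927 - z + 1.1054)^2
FOC: (2*1 + 0.5)*z = 7 + 0.5*(0.1927 + 1.1054)
z^{k+1} = 3.0596
Step 3: u-update.
u^{k+1} = 1.1054 + 0.1927 - 3.0596 = -1.7615
Step 4: Primal residual = |0.1927 - 3.0596| = 2.8669


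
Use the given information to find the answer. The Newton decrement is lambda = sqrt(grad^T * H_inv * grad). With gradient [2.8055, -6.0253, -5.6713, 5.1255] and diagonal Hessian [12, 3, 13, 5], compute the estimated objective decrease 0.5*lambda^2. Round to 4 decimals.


Step 1: H is diagonal, so H^(-1) * g = [0.2338, -2.0084, -0.4363, 1.0251].
Step 2: g^T H^(-1) g = sum_i g_i^2 / H_ii
  = (2.8055)^2/12 + (-6.0253)^2/3 + (-5.6713)^2/13 + (5.1255)^2/5
  = 0.6559 + 12.1014 + 2.4741 + 5.2542 = 20.4856
Step 3: Objective decrease = 0.5 * g^T H^(-1) g = 10.2428


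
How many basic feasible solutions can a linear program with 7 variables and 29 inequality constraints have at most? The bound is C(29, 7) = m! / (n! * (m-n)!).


Each vertex corresponds to some choice of n active constraints out of m, so the number of vertices is at most C(m, n) = m! / (n!(m-n)!).
m = 29, n = 7
Numerator: 29 * 28 * 27 * 26 * 25 * 24 * 23
Denominator: 7! = 5040
C(29, 7) = 1560780


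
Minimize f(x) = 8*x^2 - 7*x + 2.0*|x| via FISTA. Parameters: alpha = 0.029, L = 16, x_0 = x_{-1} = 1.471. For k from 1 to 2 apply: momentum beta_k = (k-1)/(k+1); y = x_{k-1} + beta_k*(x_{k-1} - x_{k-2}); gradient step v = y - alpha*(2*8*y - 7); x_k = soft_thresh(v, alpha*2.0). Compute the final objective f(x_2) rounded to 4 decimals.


FISTA on f(x) = 8*x^2 - 7*x + 2.0*|x|
L = 16, alpha = 0.029
Iteration 1: beta = 0.0, y = 1.471 + 0.0*(1.471 - 1.471) = 1.471
  grad(y) = 16.536, v = y - alpha*grad = 0.9915
  prox(v) = soft_thresh(0.9915, 0.058) = 0.9335
Iteration 2: beta = 0.3333, y = 0.9335 + 0.3333*(0.9335 - 1.471) = 0.7543
  grad(y) = 5.0684, v = y - alpha*grad = 0.6073
  prox(v) = soft_thresh(0.6073, 0.058) = 0.5493
f(x_2) = 8*0.5493^2 - 7*0.5493 + 2.0*|0.5493| = -0.3327


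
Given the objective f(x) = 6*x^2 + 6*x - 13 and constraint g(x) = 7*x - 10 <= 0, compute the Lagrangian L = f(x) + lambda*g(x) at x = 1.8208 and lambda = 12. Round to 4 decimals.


Step 1: Evaluate f(x).
f(1.8208) = 6*1.8208^2 + 6*1.8208 - 13 = 17.8167
Step 2: Evaluate g(x).
g(1.8208) = 7*1.8208 - 10 = 2.7456
Step 3: Compute Lagrangian.
L = 17.8167 + 12*2.7456 = 50.7639


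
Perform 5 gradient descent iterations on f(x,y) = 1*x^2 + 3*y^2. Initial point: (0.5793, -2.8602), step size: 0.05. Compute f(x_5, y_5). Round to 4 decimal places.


Gradient descent on f(x,y) = 1*x^2 + 3*y^2.
Starting point: (0.5793, -2.8602), alpha = 0.05
Step 1: grad_x = 2*1*0.5793 = 1.1586, grad_y = 2*3*-2.8602 = -17.1612
  x_1 = 0.5793 - 0.05*1.1586 = 0.5214
  y_1 = -2.8602 - 0.05*-17.1612 = -2.0021
Step 2: grad_x = 2*1*0.5214 = 1.0427, grad_y = 2*3*-2.0021 = -12.0128
  x_2 = 0.5214 - 0.05*1.0427 = 0.4692
  y_2 = -2.0021 - 0.05*-12.0128 = -1.4015
Step 3: grad_x = 2*1*0.4692 = 0.9385, grad_y = 2*3*-1.4015 = -8.409
  x_3 = 0.4692 - 0.05*0.9385 = 0.4223
  y_3 = -1.4015 - 0.05*-8.409 = -0.981
Step 4: grad_x = 2*1*0.4223 = 0.8446, grad_y = 2*3*-0.981 = -5.8863
  x_4 = 0.4223 - 0.05*0.8446 = 0.3801
  y_4 = -0.981 - 0.05*-5.8863 = -0.6867
Step 5: grad_x = 2*1*0.3801 = 0.7602, grad_y = 2*3*-0.6867 = -4.1204
  x_5 = 0.3801 - 0.05*0.7602 = 0.3421
  y_5 = -0.6867 - 0.05*-4.1204 = -0.4807
f(0.3421, -0.4807) = 1*0.3421^2 + 3*(-0.4807)^2 = 0.8103


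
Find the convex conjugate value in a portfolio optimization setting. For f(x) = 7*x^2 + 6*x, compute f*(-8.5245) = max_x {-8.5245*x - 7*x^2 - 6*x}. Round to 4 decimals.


f*(y) = sup_x {y*x - a*x^2 - b*x} = sup_x {(y-b)*x - a*x^2}
FOC: (y - b) - 2a*x = 0 => x* = (y - b)/(2a)
x* = (-8.5245 - 6)/(2*7) = -1.0375
f*(-8.5245) = (y-b)^2/(4a) = (-8.5245 - 6)^2/(4*7)
= 210.9611/28 = 7.5343


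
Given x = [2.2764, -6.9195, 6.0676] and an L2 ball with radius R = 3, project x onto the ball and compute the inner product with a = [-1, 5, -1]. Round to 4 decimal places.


Step 1: Compute ||x|| (intermediates to 6 decimals).
||x|| = sqrt(2.2764^2 + (-6.9195)^2 + 6.0676^2) = 9.480361
Step 2: Project.
Since ||x|| > R, scale = R/||x|| = 3/9.480361 = 0.316444, proj(x) = scale * x
proj(x) = [0.720353, -2.189634, 1.920056]
Step 3: Dot product.
a^T * proj(x) = -1*0.720353 + 5*(-2.189634) - 1*1.920056 = -13.5886


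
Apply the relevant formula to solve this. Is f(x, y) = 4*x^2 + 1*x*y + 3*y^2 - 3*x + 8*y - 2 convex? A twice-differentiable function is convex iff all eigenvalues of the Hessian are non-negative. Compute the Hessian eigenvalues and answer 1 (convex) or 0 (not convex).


The Hessian of f(x,y) = 4*x^2 + 1*x*y + 3*y^2 - 3*x + 8*y - 2 is:
H = [[8, 1], [1, 6]]
Trace = 8 + 6 = 14
Determinant = 8*6 - (1)^2 = 47
Discriminant = (14)^2 - 4*47 = 8.0
Eigenvalues: lambda_1 = 5.5858, lambda_2 = 8.4142
The function is convex.

1


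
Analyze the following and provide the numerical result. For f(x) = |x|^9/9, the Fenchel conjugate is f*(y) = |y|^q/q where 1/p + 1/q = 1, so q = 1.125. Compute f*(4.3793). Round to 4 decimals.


The conjugate exponent q satisfies 1/p + 1/q = 1.
p = 9, so q = 9/(9 - 1) = 1.125
|y|^q = 4.3793^1.125 = 5.2672
f*(4.3793) = 5.2672 / 1.125 = 4.682


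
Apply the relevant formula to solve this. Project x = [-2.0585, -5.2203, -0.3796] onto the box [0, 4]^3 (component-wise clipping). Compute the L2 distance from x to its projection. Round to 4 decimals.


Project each component onto [0, 4].
clip(-2.0585) = 0.0, clip(-5.2203) = 0.0, clip(-0.3796) = 0.0
Projection = [0.0, 0.0, 0.0]
Squared diffs: [4.2374, 27.2515, 0.1441]
Distance = sqrt(31.633) = 5.6243


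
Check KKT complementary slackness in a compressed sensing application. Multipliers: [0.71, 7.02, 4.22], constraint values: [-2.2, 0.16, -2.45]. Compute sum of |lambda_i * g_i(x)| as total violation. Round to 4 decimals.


KKT complementary slackness check:
lambda_1 * g_1 = 0.71 * -2.2 = -1.562
lambda_2 * g_2 = 7.02 * 0.16 = 1.1232
lambda_3 * g_3 = 4.22 * -2.45 = -10.339
Total violation = 1.562 + 1.1232 + 10.339 = 13.0242


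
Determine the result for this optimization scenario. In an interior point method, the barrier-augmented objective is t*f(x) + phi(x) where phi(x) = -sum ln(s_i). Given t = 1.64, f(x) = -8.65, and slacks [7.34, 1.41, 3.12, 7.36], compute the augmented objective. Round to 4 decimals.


Step 1: Compute log-barrier.
ln values: [1.9933, 0.3436, 1.1378, 1.9961]
phi = -(1.9933 + 0.3436 + 1.1378 + 1.9961) = -5.4708
Step 2: Compute augmented objective.
t*f(x) = 1.64*-8.65 = -14.186
Total = -14.186 - 5.4708 = -19.6568


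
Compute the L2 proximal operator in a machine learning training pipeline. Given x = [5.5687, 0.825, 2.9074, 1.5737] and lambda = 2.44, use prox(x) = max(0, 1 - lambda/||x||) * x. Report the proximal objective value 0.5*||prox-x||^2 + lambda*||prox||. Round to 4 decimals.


Step 1: Compute ||x||.
||x|| = 6.5284
Step 2: Compute scaling factor.
scale = max(0, 1 - 2.44/6.5284) = 0.6263
Step 3: prox(x) = [3.4874, 0.5167, 1.8208, 0.9855]
||prox(x)|| = 4.0884
Step 4: Proximal objective.
0.5*||prox-x||^2 = 2.9768
lambda*||prox|| = 9.9757
Total = 12.9526


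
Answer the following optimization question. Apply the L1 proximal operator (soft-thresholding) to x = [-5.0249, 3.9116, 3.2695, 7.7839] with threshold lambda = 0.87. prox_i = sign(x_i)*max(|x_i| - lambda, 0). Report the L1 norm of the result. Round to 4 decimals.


Soft-thresholding with lambda = 0.87:
prox(-5.0249) = sign(-5.0249)*max(|-5.0249| - 0.87, 0) = -4.1549
prox(3.9116) = sign(3.9116)*max(|3.9116| - 0.87, 0) = 3.0416
prox(3.2695) = sign(3.2695)*max(|3.2695| - 0.87, 0) = 2.3995
prox(7.7839) = sign(7.7839)*max(|7.7839| - 0.87, 0) = 6.9139
prox(x) = [-4.1549, 3.0416, 2.3995, 6.9139]
||prox(x)||_1 = 4.1549 + 3.0416 + 2.3995 + 6.9139 = 16.5099


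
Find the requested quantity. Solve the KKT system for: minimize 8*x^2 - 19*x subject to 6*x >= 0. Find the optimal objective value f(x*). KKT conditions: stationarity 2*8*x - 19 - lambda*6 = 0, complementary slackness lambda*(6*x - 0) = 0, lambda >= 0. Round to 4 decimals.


Step 1: Try lambda = 0 (constraint inactive).
Stationarity: 2*8*x - 19 = 0
x* = 19/(2*8) = 1.1875
Check constraint: 6*1.1875 = 7.125 >= 0 -- satisfied.
Step 2: Compute optimal value.
f(x*) = 8*1.1875^2 - 19*1.1875 = -11.2813


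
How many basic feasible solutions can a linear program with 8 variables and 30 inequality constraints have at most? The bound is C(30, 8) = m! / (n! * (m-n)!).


Each vertex corresponds to some choice of n active constraints out of m, so the number of vertices is at most C(m, n) = m! / (n!(m-n)!).
m = 30, n = 8
Numerator: 30 * 29 * 28 * 27 * 26 * 25 * 24 * 23
Denominator: 8! = 40320
C(30, 8) = 5852925


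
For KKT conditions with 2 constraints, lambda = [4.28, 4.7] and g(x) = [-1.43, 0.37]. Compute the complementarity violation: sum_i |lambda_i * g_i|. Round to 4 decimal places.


KKT complementary slackness check:
lambda_1 * g_1 = 4.28 * -1.43 = -6.1204
lambda_2 * g_2 = 4.7 * 0.37 = 1.739
Total violation = 6.1204 + 1.739 = 7.8594


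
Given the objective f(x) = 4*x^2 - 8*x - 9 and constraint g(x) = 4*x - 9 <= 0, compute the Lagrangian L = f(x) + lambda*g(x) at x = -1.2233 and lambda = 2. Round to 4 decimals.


Step 1: Evaluate f(x).
f(-1.2233) = 4*(-1.2233)^2 - 8*(-1.2233) - 9 = 6.7723
Step 2: Evaluate g(x).
g(-1.2233) = 4*-1.2233 - 9 = -13.8932
Step 3: Compute Lagrangian.
L = 6.7723 + 2*-13.8932 = -21.0141


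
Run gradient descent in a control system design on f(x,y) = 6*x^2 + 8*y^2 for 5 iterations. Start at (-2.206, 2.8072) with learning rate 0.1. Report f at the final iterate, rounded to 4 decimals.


Gradient descent on f(x,y) = 6*x^2 + 8*y^2.
Starting point: (-2.206, 2.8072), alpha = 0.1
Step 1: grad_x = 2*6*-2.206 = -26.472, grad_y = 2*8*2.8072 = 44.9152
  x_1 = -2.206 - 0.1*-26.472 = 0.4412
  y_1 = 2.8072 - 0.1*44.9152 = -1.6843
Step 2: grad_x = 2*6*0.4412 = 5.2944, grad_y = 2*8*-1.6843 = -26.9491
  x_2 = 0.4412 - 0.1*5.2944 = -0.0882
  y_2 = -1.6843 - 0.1*-26.9491 = 1.0106
Step 3: grad_x = 2*6*-0.0882 = -1.0589, grad_y = 2*8*1.0106 = 16.1695
  x_3 = -0.0882 - 0.1*-1.0589 = 0.0176
  y_3 = 1.0106 - 0.1*16.1695 = -0.6064
Step 4: grad_x = 2*6*0.0176 = 0.2118, grad_y = 2*8*-0.6064 = -9.7017
  x_4 = 0.0176 - 0.1*0.2118 = -0.0035
  y_4 = -0.6064 - 0.1*-9.7017 = 0.3638
Step 5: grad_x = 2*6*-0.0035 = -0.0424, grad_y = 2*8*0.3638 = 5.821
  x_5 = -0.0035 - 0.1*-0.0424 = 0.0007
  y_5 = 0.3638 - 0.1*5.821 = -0.2183
f(0.0007, -0.2183) = 6*0.0007^2 + 8*(-0.2183)^2 = 0.3812


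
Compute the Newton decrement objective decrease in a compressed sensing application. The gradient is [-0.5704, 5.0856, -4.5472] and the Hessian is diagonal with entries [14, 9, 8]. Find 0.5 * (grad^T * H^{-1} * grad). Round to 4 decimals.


Step 1: H is diagonal, so H^(-1) * g = [-0.0407, 0.5651, -0.5684].
Step 2: g^T H^(-1) g = sum_i g_i^2 / H_ii
  = (-0.5704)^2/14 + (5.0856)^2/9 + (-4.5472)^2/8
  = 0.0232 + 2.8737 + 2.5846 = 5.4816
Step 3: Objective decrease = 0.5 * g^T H^(-1) g = 2.7408


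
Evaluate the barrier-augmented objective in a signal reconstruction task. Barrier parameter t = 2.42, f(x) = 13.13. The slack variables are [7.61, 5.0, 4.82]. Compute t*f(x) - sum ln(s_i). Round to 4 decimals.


Step 1: Compute log-barrier.
ln values: [2.0295, 1.6094, 1.5728]
phi = -(2.0295 + 1.6094 + 1.5728) = -5.2117
Step 2: Compute augmented objective.
t*f(x) = 2.42*13.13 = 31.7746
Total = 31.7746 - 5.2117 = 26.5629


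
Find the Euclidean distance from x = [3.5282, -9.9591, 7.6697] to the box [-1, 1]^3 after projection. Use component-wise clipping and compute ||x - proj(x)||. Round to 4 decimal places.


Project each component onto [-1, 1].
clip(3.5282) = 1.0, clip(-9.9591) = -1.0, clip(7.6697) = 1.0
Projection = [1.0, -1.0, 1.0]
Squared diffs: [6.3918, 80.2655, 44.4849]
Distance = sqrt(131.1422) = 11.4517


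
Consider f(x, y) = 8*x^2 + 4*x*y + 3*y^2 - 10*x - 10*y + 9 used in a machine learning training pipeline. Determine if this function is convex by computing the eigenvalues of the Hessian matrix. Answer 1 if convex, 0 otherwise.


The Hessian of f(x,y) = 8*x^2 + 4*x*y + 3*y^2 - 10*x - 10*y + 9 is:
H = [[16, 4], [4, 6]]
Trace = 16 + 6 = 22
Determinant = 16*6 - (4)^2 = 80
Discriminant = (22)^2 - 4*80 = 164.0
Eigenvalues: lambda_1 = 4.5969, lambda_2 = 17.4031
The function is convex.

1


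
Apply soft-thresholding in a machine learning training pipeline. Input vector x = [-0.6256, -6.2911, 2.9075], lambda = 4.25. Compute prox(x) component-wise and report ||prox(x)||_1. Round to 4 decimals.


Soft-thresholding with lambda = 4.25:
prox(-0.6256) = sign(-0.6256)*max(|-0.6256| - 4.25, 0) = 0.0
prox(-6.2911) = sign(-6.2911)*max(|-6.2911| - 4.25, 0) = -2.0411
prox(2.9075) = sign(2.9075)*max(|2.9075| - 4.25, 0) = 0.0
prox(x) = [0.0, -2.0411, 0.0]
||prox(x)||_1 = 0.0 + 2.0411 + 0.0 = 2.0411


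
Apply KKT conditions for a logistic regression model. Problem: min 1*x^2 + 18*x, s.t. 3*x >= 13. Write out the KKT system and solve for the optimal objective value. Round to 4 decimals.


Step 1: Try lambda = 0 (constraint inactive).
x_unc = -18/(2*1) = -9.0
Check: 3*-9.0 = -27.0 < 13 -- violated!
Step 2: Constraint must be active: 3*x = 13
x* = 13/3 = 4.3333 (rounded; the exact value 13/3 is used below)
lambda = (2*1*(13/3) + 18)/3 = 8.8889
Step 3: Compute optimal value.
f(x*) = 1*(13/3)^2 + 18*(13/3) = 96.7778


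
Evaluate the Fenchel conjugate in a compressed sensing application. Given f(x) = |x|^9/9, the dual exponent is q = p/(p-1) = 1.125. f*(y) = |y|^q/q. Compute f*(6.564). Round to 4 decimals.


The conjugate exponent q satisfies 1/p + 1/q = 1.
p = 9, so q = 9/(9 - 1) = 1.125
|y|^q = 6.564^1.125 = 8.3045
f*(6.564) = 8.3045 / 1.125 = 7.3818


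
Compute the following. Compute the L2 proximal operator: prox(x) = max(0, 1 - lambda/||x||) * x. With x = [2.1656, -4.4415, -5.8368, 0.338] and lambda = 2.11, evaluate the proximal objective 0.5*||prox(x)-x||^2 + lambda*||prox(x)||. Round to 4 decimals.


Step 1: Compute ||x||.
||x|| = 7.655
Step 2: Compute scaling factor.
scale = max(0, 1 - 2.11/7.655) = 0.7244
Step 3: prox(x) = [1.5687, -3.2173, -4.228, 0.2448]
||prox(x)|| = 5.545
Step 4: Proximal objective.
0.5*||prox-x||^2 = 2.2261
lambda*||prox|| = 11.7
Total = 13.926


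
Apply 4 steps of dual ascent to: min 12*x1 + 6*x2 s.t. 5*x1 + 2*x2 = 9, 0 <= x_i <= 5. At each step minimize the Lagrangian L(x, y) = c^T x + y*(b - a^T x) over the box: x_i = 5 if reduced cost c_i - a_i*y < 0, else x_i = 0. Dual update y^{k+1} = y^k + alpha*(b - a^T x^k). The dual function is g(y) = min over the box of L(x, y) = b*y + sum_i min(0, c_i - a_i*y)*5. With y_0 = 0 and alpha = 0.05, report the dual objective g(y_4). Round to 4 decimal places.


Dual ascent for LP: min 12*x1 + 6*x2, 5*x1 + 2*x2 = 9, 0 <= x_i <= 5
Step 1: y^k = 0.0, reduced costs: (12.0, 6.0)
  x^k = (0.0, 0.0), subgradient = b - a^T x = 9.0
  y^{k+1} = 0.0 + 0.05*9.0 = 0.45
Step 2: y^k = 0.45, reduced costs: (9.75, 5.1)
  x^k = (0.0, 0.0), subgradient = b - a^T x = 9.0
  y^{k+1} = 0.45 + 0.05*9.0 = 0.9
Step 3: y^k = 0.9, reduced costs: (7.5, 4.2)
  x^k = (0.0, 0.0), subgradient = b - a^T x = 9.0
  y^{k+1} = 0.9 + 0.05*9.0 = 1.35
Step 4: y^k = 1.35, reduced costs: (5.25, 3.3)
  x^k = (0.0, 0.0), subgradient = b - a^T x = 9.0
  y^{k+1} = 1.35 + 0.05*9.0 = 1.8
Dual objective at y_4 = 1.8: reduced costs (3.0, 2.4), box minimizer x = (0.0, 0.0)
g(y_4) = b*y + (c1 - a1*y)*x1 + (c2 - a2*y)*x2 = 9*1.8 + 3.0*0.0 + 2.4*0.0 = 16.2 + 0.0 + 0.0 = 16.2


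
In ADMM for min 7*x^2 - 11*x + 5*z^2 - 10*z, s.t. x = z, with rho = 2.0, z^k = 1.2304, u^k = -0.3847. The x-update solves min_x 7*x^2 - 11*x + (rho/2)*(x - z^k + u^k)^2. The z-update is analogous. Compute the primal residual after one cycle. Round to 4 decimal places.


ADMM iteration with rho = 2.0, z^k = 1.2304, u^k = -0.3847
Step 1: x-update.
Minimize 7*x^2 - 11*x + (2.0/2)*(x - 1.2304 - 0.3847)^2
FOC: (2*7 + 2.0)*x = 11 + 2.0*(1.2304 + 0.3847)
x^{k+1} = 0.8894
Step 2: z-update.
Minimize 5*z^2 - 10*z + (2.0/2)*(0.8894 - z - 0.3847)^2
FOC: (2*5 + 2.0)*z = 10 + 2.0*(0.8894 - 0.3847)
z^{k+1} = 0.9174
Step 3: u-update.
u^{k+1} = -0.3847 + 0.8894 - 0.9174 = -0.4128
Step 4: Primal residual = |0.8894 - 0.9174| = 0.0281


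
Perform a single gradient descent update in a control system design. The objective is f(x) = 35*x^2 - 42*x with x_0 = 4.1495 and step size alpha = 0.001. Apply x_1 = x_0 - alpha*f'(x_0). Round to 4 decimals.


We compute the gradient at x_0 and apply the update.
f'(x) = 70*x - 42
f'(4.1495) = 70*4.1495 - 42 = 248.465
x_1 = 4.1495 - 0.001*248.465 = 3.901


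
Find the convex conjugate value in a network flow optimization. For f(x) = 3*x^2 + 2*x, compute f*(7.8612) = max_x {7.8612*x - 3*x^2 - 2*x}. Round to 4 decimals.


f*(y) = sup_x {y*x - a*x^2 - b*x} = sup_x {(y-b)*x - a*x^2}
FOC: (y - b) - 2a*x = 0 => x* = (y - b)/(2a)
x* = (7.8612 - 2)/(2*3) = 0.9769
f*(7.8612) = (y-b)^2/(4a) = (7.8612 - 2)^2/(4*3)
= 34.3537/12 = 2.8628


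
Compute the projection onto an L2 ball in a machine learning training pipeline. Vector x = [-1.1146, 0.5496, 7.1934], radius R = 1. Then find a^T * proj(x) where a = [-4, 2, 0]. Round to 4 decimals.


Step 1: Compute ||x|| (intermediates to 6 decimals).
||x|| = sqrt((-1.1146)^2 + 0.5496^2 + 7.1934^2) = 7.299959
Step 2: Project.
Since ||x|| > R, scale = R/||x|| = 1/7.299959 = 0.136987, proj(x) = scale * x
proj(x) = [-0.152686, 0.075288, 0.985402]
Step 3: Dot product.
a^T * proj(x) = -4*(-0.152686) + 2*0.075288 + 0*0.985402 = 0.7613


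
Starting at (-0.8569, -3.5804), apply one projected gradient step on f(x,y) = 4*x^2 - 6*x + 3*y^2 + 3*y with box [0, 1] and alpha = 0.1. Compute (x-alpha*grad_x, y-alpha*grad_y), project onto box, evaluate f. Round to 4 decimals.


Step 1: Compute gradient at (-0.8569, -3.5804).
grad_x = 2*4*-0.8569 - 6 = -12.8552
grad_y = 2*3*-3.5804 + 3 = -18.4824
Step 2: Gradient step.
x_raw = -0.8569 - 0.1*-12.8552 = 0.4286
y_raw = -3.5804 - 0.1*-18.4824 = -1.7322
Step 3: Project onto [0, 1].
x_proj = clip(0.4286) = 0.4286
y_proj = clip(-1.7322) = 0.0
Step 4: Evaluate f.
f(0.4286, 0.0) = -1.8369


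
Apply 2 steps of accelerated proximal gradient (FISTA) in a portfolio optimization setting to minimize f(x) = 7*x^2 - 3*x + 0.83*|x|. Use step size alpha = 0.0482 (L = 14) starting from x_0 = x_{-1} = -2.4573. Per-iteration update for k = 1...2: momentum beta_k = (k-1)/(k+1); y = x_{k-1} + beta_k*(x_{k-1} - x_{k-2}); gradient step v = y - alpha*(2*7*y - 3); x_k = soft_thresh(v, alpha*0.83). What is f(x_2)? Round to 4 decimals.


FISTA on f(x) = 7*x^2 - 3*x + 0.83*|x|
L = 14, alpha = 0.0482
Iteration 1: beta = 0.0, y = -2.4573 + 0.0*(-2.4573 + 2.4573) = -2.4573
  grad(y) = -37.4022, v = y - alpha*grad = -0.6545
  prox(v) = soft_thresh(-0.6545, 0.04) = -0.6145
Iteration 2: beta = 0.3333, y = -0.6145 + 0.3333*(-0.6145 + 2.4573) = -0.0002
  grad(y) = -3.0034, v = y - alpha*grad = 0.1445
  prox(v) = soft_thresh(0.1445, 0.04) = 0.1045
f(x_2) = 7*0.1045^2 - 3*0.1045 + 0.83*|0.1045| = -0.1503


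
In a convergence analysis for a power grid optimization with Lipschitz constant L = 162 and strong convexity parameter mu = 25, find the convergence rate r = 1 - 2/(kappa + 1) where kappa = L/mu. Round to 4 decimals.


Step 1: Compute the condition number.
kappa = L/mu = 162/25 = 6.48
Step 2: Compute the convergence rate.
r = 1 - 2/(kappa + 1) = 1 - 2*mu/(L + mu) = (L - mu)/(L + mu) = 137/187 = 0.7326


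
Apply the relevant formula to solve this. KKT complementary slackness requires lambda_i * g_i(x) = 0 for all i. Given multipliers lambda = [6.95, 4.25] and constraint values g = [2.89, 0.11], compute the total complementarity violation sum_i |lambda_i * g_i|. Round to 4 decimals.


KKT complementary slackness check:
lambda_1 * g_1 = 6.95 * 2.89 = 20.0855
lambda_2 * g_2 = 4.25 * 0.11 = 0.4675
Total violation = 20.0855 + 0.4675 = 20.553


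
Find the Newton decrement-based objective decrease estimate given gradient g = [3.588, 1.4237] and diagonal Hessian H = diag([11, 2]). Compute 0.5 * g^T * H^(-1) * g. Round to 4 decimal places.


Step 1: H is diagonal, so H^(-1) * g = [0.3262, 0.7119].
Step 2: g^T H^(-1) g = sum_i g_i^2 / H_ii
  = (3.588)^2/11 + (1.4237)^2/2
  = 1.1703 + 1.0135 = 2.1838
Step 3: Objective decrease = 0.5 * g^T H^(-1) g = 1.0919


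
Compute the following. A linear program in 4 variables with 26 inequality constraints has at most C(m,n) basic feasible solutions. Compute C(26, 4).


Each vertex corresponds to some choice of n active constraints out of m, so the number of vertices is at most C(m, n) = m! / (n!(m-n)!).
m = 26, n = 4
Numerator: 26 * 25 * 24 * 23
Denominator: 4! = 24
C(26, 4) = 14950


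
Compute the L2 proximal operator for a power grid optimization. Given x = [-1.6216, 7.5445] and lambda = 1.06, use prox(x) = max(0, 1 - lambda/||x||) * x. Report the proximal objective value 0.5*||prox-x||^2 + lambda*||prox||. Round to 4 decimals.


Step 1: Compute ||x||.
||x|| = 7.7168
Step 2: Compute scaling factor.
scale = max(0, 1 - 1.06/7.7168) = 0.8626
Step 3: prox(x) = [-1.3989, 6.5082]
||prox(x)|| = 6.6568
Step 4: Proximal objective.
0.5*||prox-x||^2 = 0.5618
lambda*||prox|| = 7.0562
Total = 7.618


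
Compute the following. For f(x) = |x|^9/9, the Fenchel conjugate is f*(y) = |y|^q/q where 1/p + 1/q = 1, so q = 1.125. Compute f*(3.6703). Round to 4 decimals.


The conjugate exponent q satisfies 1/p + 1/q = 1.
p = 9, so q = 9/(9 - 1) = 1.125
|y|^q = 3.6703^1.125 = 4.3181
f*(3.6703) = 4.3181 / 1.125 = 3.8383


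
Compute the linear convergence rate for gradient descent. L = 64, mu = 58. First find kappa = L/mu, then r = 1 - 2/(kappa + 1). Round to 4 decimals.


Step 1: Compute the condition number.
kappa = L/mu = 64/58 = 1.1034
Step 2: Compute the convergence rate.
r = 1 - 2/(kappa + 1) = 1 - 2*mu/(L + mu) = (L - mu)/(L + mu) = 6/122 = 0.0492


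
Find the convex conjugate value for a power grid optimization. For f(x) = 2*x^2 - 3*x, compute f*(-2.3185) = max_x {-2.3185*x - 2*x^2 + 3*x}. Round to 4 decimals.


f*(y) = sup_x {y*x - a*x^2 - b*x} = sup_x {(y-b)*x - a*x^2}
FOC: (y - b) - 2a*x = 0 => x* = (y - b)/(2a)
x* = (-2.3185 + 3)/(2*2) = 0.1704
f*(-2.3185) = (y-b)^2/(4a) = (-2.3185 + 3)^2/(4*2)
= 0.4644/8 = 0.0581


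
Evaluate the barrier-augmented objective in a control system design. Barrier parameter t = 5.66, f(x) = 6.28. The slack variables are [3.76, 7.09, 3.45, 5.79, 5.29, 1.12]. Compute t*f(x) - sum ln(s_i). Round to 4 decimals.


Step 1: Compute log-barrier.
ln values: [1.3244, 1.9587, 1.2384, 1.7561, 1.6658, 0.1133]
phi = -(1.3244 + 1.9587 + 1.2384 + 1.7561 + 1.6658 + 0.1133) = -8.0568
Step 2: Compute augmented objective.
t*f(x) = 5.66*6.28 = 35.5448
Total = 35.5448 - 8.0568 = 27.488


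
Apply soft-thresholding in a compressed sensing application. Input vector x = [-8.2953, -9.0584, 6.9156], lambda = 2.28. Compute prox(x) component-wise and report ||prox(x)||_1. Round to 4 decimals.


Soft-thresholding with lambda = 2.28:
prox(-8.2953) = sign(-8.2953)*max(|-8.2953| - 2.28, 0) = -6.0153
prox(-9.0584) = sign(-9.0584)*max(|-9.0584| - 2.28, 0) = -6.7784
prox(6.9156) = sign(6.9156)*max(|6.9156| - 2.28, 0) = 4.6356
prox(x) = [-6.0153, -6.7784, 4.6356]
||prox(x)||_1 = 6.0153 + 6.7784 + 4.6356 = 17.4293


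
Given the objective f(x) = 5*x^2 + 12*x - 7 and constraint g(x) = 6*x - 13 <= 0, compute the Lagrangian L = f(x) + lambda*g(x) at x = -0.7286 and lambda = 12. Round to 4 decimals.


Step 1: Evaluate f(x).
f(-0.7286) = 5*(-0.7286)^2 + 12*(-0.7286) - 7 = -13.0889
Step 2: Evaluate g(x).
g(-0.7286) = 6*-0.7286 - 13 = -17.3716
Step 3: Compute Lagrangian.
L = -13.0889 + 12*-17.3716 = -221.5481


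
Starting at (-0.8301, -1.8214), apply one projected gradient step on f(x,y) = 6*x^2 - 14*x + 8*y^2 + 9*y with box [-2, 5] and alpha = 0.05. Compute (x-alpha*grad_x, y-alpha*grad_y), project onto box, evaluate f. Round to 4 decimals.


Step 1: Compute gradient at (-0.8301, -1.8214).
grad_x = 2*6*-0.8301 - 14 = -23.9612
grad_y = 2*8*-1.8214 + 9 = -20.1424
Step 2: Gradient step.
x_raw = -0.8301 - 0.05*-23.9612 = 0.368
y_raw = -1.8214 - 0.05*-20.1424 = -0.8143
Step 3: Project onto [-2, 5].
x_proj = clip(0.368) = 0.368
y_proj = clip(-0.8143) = -0.8143
Step 4: Evaluate f.
f(0.368, -0.8143) = -6.3632


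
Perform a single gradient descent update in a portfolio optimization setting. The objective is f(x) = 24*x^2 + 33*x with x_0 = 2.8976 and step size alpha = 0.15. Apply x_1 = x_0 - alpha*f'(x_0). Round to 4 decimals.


We compute the gradient at x_0 and apply the update.
f'(x) = 48*x + 33
f'(2.8976) = 48*2.8976 + 33 = 172.0848
x_1 = 2.8976 - 0.15*172.0848 = -22.9151


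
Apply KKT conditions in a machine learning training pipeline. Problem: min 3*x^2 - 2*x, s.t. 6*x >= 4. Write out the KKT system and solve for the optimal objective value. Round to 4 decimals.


Step 1: Try lambda = 0 (constraint inactive).
x_unc = 2/(2*3) = 0.3333
Check: 6*0.3333 = 1.9998 < 4 -- violated!
Step 2: Constraint must be active: 6*x = 4
x* = 4/6 = 2/3 = 0.6667 (rounded; the exact value 2/3 is used below)
lambda = (2*3*(2/3) - 2)/6 = 0.3333
Step 3: Compute optimal value.
f(x*) = 3*(2/3)^2 - 2*(2/3) = 0.0


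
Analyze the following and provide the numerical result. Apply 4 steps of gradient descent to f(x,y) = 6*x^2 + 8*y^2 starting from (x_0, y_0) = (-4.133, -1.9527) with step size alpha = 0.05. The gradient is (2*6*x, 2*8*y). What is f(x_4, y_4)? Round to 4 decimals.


Gradient descent on f(x,y) = 6*x^2 + 8*y^2.
Starting point: (-4.133, -1.9527), alpha = 0.05
Step 1: grad_x = 2*6*-4.133 = -49.596, grad_y = 2*8*-1.9527 = -31.2432
  x_1 = -4.133 - 0.05*-49.596 = -1.6532
  y_1 = -1.9527 - 0.05*-31.2432 = -0.3905
Step 2: grad_x = 2*6*-1.6532 = -19.8384, grad_y = 2*8*-0.3905 = -6.2486
  x_2 = -1.6532 - 0.05*-19.8384 = -0.6613
  y_2 = -0.3905 - 0.05*-6.2486 = -0.0781
Step 3: grad_x = 2*6*-0.6613 = -7.9354, grad_y = 2*8*-0.0781 = -1.2497
  x_3 = -0.6613 - 0.05*-7.9354 = -0.2645
  y_3 = -0.0781 - 0.05*-1.2497 = -0.0156
Step 4: grad_x = 2*6*-0.2645 = -3.1741, grad_y = 2*8*-0.0156 = -0.2499
  x_4 = -0.2645 - 0.05*-3.1741 = -0.1058
  y_4 = -0.0156 - 0.05*-0.2499 = -0.0031
f(-0.1058, -0.0031) = 6*(-0.1058)^2 + 8*(-0.0031)^2 = 0.0672


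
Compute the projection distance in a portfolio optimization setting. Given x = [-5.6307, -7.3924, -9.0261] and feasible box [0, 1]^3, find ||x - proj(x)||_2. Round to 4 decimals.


Project each component onto [0, 1].
clip(-5.6307) = 0.0, clip(-7.3924) = 0.0, clip(-9.0261) = 0.0
Projection = [0.0, 0.0, 0.0]
Squared diffs: [31.7048, 54.6476, 81.4705]
Distance = sqrt(167.8229) = 12.9546


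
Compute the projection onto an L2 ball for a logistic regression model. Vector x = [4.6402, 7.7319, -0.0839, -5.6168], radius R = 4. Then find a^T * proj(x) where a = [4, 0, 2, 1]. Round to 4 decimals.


Step 1: Compute ||x|| (intermediates to 6 decimals).
||x|| = sqrt(4.6402^2 + 7.7319^2 + (-0.0839)^2 + (-5.6168)^2) = 10.623992
Step 2: Project.
Since ||x|| > R, scale = R/||x|| = 4/10.623992 = 0.376506, proj(x) = scale * x
proj(x) = [1.747063, 2.911107, -0.031589, -2.114759]
Step 3: Dot product.
a^T * proj(x) = 4*1.747063 + 0*2.911107 + 2*(-0.031589) + 1*(-2.114759) = 4.8103


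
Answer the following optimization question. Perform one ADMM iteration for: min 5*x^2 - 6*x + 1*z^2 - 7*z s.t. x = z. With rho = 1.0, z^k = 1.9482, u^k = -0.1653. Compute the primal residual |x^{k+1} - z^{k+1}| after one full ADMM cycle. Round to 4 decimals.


ADMM iteration with rho = 1.0, z^k = 1.9482, u^k = -0.1653
Step 1: x-update.
Minimize 5*x^2 - 6*x + (1.0/2)*(x - 1.9482 - 0.1653)^2
FOC: (2*5 + 1.0)*x = 6 + 1.0*(1.9482 + 0.1653)
x^{k+1} = 0.7376
Step 2: z-update.
Minimize 1*z^2 - 7*z + (1.0/2)*(0.7376 - z - 0.1653)^2
FOC: (2*1 + 1.0)*z = 7 + 1.0*(0.7376 - 0.1653)
z^{k+1} = 2.5241
Step 3: u-update.
u^{k+1} = -0.1653 + 0.7376 - 2.5241 = -1.9518
Step 4: Primal residual = |0.7376 - 2.5241| = 1.7865


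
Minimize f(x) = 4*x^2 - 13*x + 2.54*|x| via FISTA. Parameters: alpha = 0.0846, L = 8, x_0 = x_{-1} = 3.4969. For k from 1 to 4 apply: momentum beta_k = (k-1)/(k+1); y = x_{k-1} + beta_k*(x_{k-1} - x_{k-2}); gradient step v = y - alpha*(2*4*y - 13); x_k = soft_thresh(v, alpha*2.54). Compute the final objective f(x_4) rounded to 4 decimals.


FISTA on f(x) = 4*x^2 - 13*x + 2.54*|x|
L = 8, alpha = 0.0846
Iteration 1: beta = 0.0, y = 3.4969 + 0.0*(3.4969 - 3.4969) = 3.4969
  grad(y) = 14.9752, v = y - alpha*grad = 2.23
  prox(v) = soft_thresh(2.23, 0.2149) = 2.0151
Iteration 2: beta = 0.3333, y = 2.0151 + 0.3333*(2.0151 - 3.4969) = 1.5212
  grad(y) = -0.8305, v = y - alpha*grad = 1.5914
  prox(v) = soft_thresh(1.5914, 0.2149) = 1.3766
Iteration 3: beta = 0.5, y = 1.3766 + 0.5*(1.3766 - 2.0151) = 1.0573
  grad(y) = -4.5417, v = y - alpha*grad = 1.4415
  prox(v) = soft_thresh(1.4415, 0.2149) = 1.2266
Iteration 4: beta = 0.6, y = 1.2266 + 0.6*(1.2266 - 1.3766) = 1.1367
  grad(y) = -3.9066, v = y - alpha*grad = 1.4672
  prox(v) = soft_thresh(1.4672, 0.2149) = 1.2523
f(x_4) = 4*1.2523^2 - 13*1.2523 + 2.54*|1.2523| = -6.826


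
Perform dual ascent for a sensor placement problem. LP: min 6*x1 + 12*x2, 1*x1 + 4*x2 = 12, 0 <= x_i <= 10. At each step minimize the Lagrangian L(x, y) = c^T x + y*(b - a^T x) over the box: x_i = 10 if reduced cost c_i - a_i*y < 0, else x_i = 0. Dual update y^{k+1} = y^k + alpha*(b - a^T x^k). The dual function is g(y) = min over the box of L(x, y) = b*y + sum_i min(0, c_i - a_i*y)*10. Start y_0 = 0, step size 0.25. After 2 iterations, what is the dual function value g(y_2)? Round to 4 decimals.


Dual ascent for LP: min 6*x1 + 12*x2, 1*x1 + 4*x2 = 12, 0 <= x_i <= 10
Step 1: y^k = 0.0, reduced costs: (6.0, 12.0)
  x^k = (0.0, 0.0), subgradient = b - a^T x = 12.0
  y^{k+1} = 0.0 + 0.25*12.0 = 3.0
Step 2: y^k = 3.0, reduced costs: (3.0, 0.0)
  x^k = (0.0, 0.0), subgradient = b - a^T x = 12.0
  y^{k+1} = 3.0 + 0.25*12.0 = 6.0
Dual objective at y_2 = 6.0: reduced costs (0.0, -12.0), box minimizer x = (0.0, 10.0)
g(y_2) = b*y + (c1 - a1*y)*x1 + (c2 - a2*y)*x2 = 12*6.0 + 0.0*0.0 + (-12.0)*10.0 = 72.0 + 0.0 - 120.0 = -48.0


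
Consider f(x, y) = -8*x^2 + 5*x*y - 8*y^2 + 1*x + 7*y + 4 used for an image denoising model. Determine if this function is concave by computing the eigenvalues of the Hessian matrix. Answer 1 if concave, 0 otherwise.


The Hessian of f(x,y) = -8*x^2 + 5*x*y - 8*y^2 + 1*x + 7*y + 4 is:
H = [[-16, 5], [5, -16]]
Trace = -16 - 16 = -32
Determinant = -16*-16 - (5)^2 = 231
Discriminant = (-32)^2 - 4*231 = 100.0
Eigenvalues: lambda_1 = -21.0, lambda_2 = -11.0
The function is concave.

1


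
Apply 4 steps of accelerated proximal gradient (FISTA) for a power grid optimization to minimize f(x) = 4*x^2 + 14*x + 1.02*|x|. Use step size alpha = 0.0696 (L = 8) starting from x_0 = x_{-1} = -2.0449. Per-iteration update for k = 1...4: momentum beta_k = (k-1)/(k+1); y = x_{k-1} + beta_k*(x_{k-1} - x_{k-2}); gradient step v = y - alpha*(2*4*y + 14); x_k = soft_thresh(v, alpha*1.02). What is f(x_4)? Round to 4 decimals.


FISTA on f(x) = 4*x^2 + 14*x + 1.02*|x|
L = 8, alpha = 0.0696
Iteration 1: beta = 0.0, y = -2.0449 + 0.0*(-2.0449 + 2.0449) = -2.0449
  grad(y) = -2.3592, v = y - alpha*grad = -1.8807
  prox(v) = soft_thresh(-1.8807, 0.071) = -1.8097
Iteration 2: beta = 0.3333, y = -1.8097 + 0.3333*(-1.8097 + 2.0449) = -1.7313
  grad(y) = 0.1495, v = y - alpha*grad = -1.7417
  prox(v) = soft_thresh(-1.7417, 0.071) = -1.6707
Iteration 3: beta = 0.5, y = -1.6707 + 0.5*(-1.6707 + 1.8097) = -1.6012
  grad(y) = 1.1901, v = y - alpha*grad = -1.6841
  prox(v) = soft_thresh(-1.6841, 0.071) = -1.6131
Iteration 4: beta = 0.6, y = -1.6131 + 0.6*(-1.6131 + 1.6707) = -1.5785
  grad(y) = 1.3721, v = y - alpha*grad = -1.674
  prox(v) = soft_thresh(-1.674, 0.071) = -1.603
f(x_4) = 4*(-1.603)^2 + 14*(-1.603) + 1.02*|-1.603| = -10.5285


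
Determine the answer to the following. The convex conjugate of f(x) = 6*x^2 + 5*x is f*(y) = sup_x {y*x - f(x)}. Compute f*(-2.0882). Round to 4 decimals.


f*(y) = sup_x {y*x - a*x^2 - b*x} = sup_x {(y-b)*x - a*x^2}
FOC: (y - b) - 2a*x = 0 => x* = (y - b)/(2a)
x* = (-2.0882 - 5)/(2*6) = -0.5907
f*(-2.0882) = (y-b)^2/(4a) = (-2.0882 - 5)^2/(4*6)
= 50.2426/24 = 2.0934


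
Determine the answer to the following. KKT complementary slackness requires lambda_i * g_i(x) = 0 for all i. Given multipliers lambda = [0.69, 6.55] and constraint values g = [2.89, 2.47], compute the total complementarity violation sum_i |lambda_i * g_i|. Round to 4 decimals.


KKT complementary slackness check:
lambda_1 * g_1 = 0.69 * 2.89 = 1.9941
lambda_2 * g_2 = 6.55 * 2.47 = 16.1785
Total violation = 1.9941 + 16.1785 = 18.1726


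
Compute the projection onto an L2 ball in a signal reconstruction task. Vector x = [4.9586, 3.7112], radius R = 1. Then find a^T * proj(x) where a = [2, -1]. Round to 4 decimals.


Step 1: Compute ||x|| (intermediates to 6 decimals).
||x|| = sqrt(4.9586^2 + 3.7112^2) = 6.193603
Step 2: Project.
Since ||x|| > R, scale = R/||x|| = 1/6.193603 = 0.161457, proj(x) = scale * x
proj(x) = [0.800601, 0.599199]
Step 3: Dot product.
a^T * proj(x) = 2*0.800601 - 1*0.599199 = 1.002


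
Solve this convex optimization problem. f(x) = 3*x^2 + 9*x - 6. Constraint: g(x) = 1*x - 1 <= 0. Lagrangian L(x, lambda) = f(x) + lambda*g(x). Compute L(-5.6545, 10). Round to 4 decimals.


Step 1: Evaluate f(x).
f(-5.6545) = 3*(-5.6545)^2 + 9*(-5.6545) - 6 = 39.0296
Step 2: Evaluate g(x).
g(-5.6545) = 1*-5.6545 - 1 = -6.6545
Step 3: Compute Lagrangian.
L = 39.0296 + 10*-6.6545 = -27.5154


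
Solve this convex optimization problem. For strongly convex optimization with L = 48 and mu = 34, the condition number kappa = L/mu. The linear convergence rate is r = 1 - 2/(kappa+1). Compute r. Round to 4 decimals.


Step 1: Compute the condition number.
kappa = L/mu = 48/34 = 1.4118
Step 2: Compute the convergence rate.
r = 1 - 2/(kappa + 1) = 1 - 2*mu/(L + mu) = (L - mu)/(L + mu) = 14/82 = 0.1707


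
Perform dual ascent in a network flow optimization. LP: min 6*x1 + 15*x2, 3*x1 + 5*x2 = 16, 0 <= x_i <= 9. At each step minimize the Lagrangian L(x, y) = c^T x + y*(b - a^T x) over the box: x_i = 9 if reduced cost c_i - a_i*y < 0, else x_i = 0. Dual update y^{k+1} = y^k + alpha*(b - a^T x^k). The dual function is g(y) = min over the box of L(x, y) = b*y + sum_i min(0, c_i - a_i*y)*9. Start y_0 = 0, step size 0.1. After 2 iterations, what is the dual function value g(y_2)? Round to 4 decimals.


Dual ascent for LP: min 6*x1 + 15*x2, 3*x1 + 5*x2 = 16, 0 <= x_i <= 9
Step 1: y^k = 0.0, reduced costs: (6.0, 15.0)
  x^k = (0.0, 0.0), subgradient = b - a^T x = 16.0
  y^{k+1} = 0.0 + 0.1*16.0 = 1.6
Step 2: y^k = 1.6, reduced costs: (1.2, 7.0)
  x^k = (0.0, 0.0), subgradient = b - a^T x = 16.0
  y^{k+1} = 1.6 + 0.1*16.0 = 3.2
Dual objective at y_2 = 3.2: reduced costs (-3.6, -1.0), box minimizer x = (9.0, 9.0)
g(y_2) = b*y + (c1 - a1*y)*x1 + (c2 - a2*y)*x2 = 16*3.2 + (-3.6)*9.0 + (-1.0)*9.0 = 51.2 - 32.4 - 9.0 = 9.8


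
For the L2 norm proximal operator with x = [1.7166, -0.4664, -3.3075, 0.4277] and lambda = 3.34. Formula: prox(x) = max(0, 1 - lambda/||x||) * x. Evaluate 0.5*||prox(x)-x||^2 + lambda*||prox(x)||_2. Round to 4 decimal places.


Step 1: Compute ||x||.
||x|| = 3.7798
Step 2: Compute scaling factor.
scale = max(0, 1 - 3.34/3.7798) = 0.1164
Step 3: prox(x) = [0.1997, -0.0543, -0.3848, 0.0498]
||prox(x)|| = 0.4398
Step 4: Proximal objective.
0.5*||prox-x||^2 = 5.5778
lambda*||prox|| = 1.4689
Total = 7.0467


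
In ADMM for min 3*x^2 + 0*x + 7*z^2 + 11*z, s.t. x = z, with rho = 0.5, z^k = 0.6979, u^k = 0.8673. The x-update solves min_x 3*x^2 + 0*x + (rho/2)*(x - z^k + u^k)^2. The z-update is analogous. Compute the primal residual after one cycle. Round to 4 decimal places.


ADMM iteration with rho = 0.5, z^k = 0.6979, u^k = 0.8673
Step 1: x-update.
Minimize 3*x^2 + 0*x + (0.5/2)*(x - 0.6979 + 0.8673)^2
FOC: (2*3 + 0.5)*x = 0 + 0.5*(0.6979 - 0.8673)
x^{k+1} = -0.013
Step 2: z-update.
Minimize 7*z^2 + 11*z + (0.5/2)*(-0.013 - z + 0.8673)^2
FOC: (2*7 + 0.5)*z = -11 + 0.5*(-0.013 + 0.8673)
z^{k+1} = -0.7292
Step 3: u-update.
u^{k+1} = 0.8673 - 0.013 + 0.7292 = 1.5834
Step 4: Primal residual = |-0.013 + 0.7292| = 0.7161


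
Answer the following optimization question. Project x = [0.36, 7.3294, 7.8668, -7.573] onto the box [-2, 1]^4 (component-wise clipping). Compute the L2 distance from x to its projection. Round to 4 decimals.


Project each component onto [-2, 1].
clip(0.36) = 0.36, clip(7.3294) = 1.0, clip(7.8668) = 1.0, clip(-7.573) = -2.0
Projection = [0.36, 1.0, 1.0, -2.0]
Squared diffs: [0.0, 40.0613, 47.1529, 31.0583]
Distance = sqrt(118.2725) = 10.8753


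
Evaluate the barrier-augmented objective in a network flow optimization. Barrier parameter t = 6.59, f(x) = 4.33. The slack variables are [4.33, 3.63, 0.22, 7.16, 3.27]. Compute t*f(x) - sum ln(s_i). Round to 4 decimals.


Step 1: Compute log-barrier.
ln values: [1.4656, 1.2892, -1.5141, 1.9685, 1.1848]
phi = -(1.4656 + 1.2892 - 1.5141 + 1.9685 + 1.1848) = -4.394
Step 2: Compute augmented objective.
t*f(x) = 6.59*4.33 = 28.5347
Total = 28.5347 - 4.394 = 24.1407


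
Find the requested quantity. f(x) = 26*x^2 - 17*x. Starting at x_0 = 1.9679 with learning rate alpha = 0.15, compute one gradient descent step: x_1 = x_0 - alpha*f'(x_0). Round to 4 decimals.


We compute the gradient at x_0 and apply the update.
f'(x) = 52*x - 17
f'(1.9679) = 52*1.9679 - 17 = 85.3308
x_1 = 1.9679 - 0.15*85.3308 = -10.8317


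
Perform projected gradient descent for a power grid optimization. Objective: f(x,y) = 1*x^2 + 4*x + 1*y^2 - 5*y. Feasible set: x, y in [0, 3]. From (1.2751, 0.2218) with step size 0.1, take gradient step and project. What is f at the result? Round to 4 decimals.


Step 1: Compute gradient at (1.2751, 0.2218).
grad_x = 2*1*1.2751 + 4 = 6.5502
grad_y = 2*1*0.2218 - 5 = -4.5564
Step 2: Gradient step.
x_raw = 1.2751 - 0.1*6.5502 = 0.6201
y_raw = 0.2218 - 0.1*-4.5564 = 0.6774
Step 3: Project onto [0, 3].
x_proj = clip(0.6201) = 0.6201
y_proj = clip(0.6774) = 0.6774
Step 4: Evaluate f.
f(0.6201, 0.6774) = -0.0635
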